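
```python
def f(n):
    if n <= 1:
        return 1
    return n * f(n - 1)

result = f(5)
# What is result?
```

f(5) = 5 * 4 * 3 * 2 * 1 = 120

Answer: 120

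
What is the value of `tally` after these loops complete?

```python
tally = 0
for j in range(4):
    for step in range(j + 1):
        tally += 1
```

Triangle: 1 + 2 + ... + 4
`tally` takes the values: 0 → 1 → 2 → 3 → 4 → 5 → 6 → 7 → 8 → 9 → 10

Answer: 10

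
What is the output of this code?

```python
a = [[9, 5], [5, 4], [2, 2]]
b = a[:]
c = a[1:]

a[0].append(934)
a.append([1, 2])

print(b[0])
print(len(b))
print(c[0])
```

Key concept: slice with nested mutation.
Step by step:
`a = [[9, 5], [5, 4], [2, 2]]` → a = [[9, 5], [5, 4], [2, 2]]
`b = a[:]` → b = [[9, 5], [5, 4], [2, 2]]
`c = a[1:]` → c = [[5, 4], [2, 2]]
`a[0].append(934)` → a = [[9, 5, 934], [5, 4], [2, 2]]; b = [[9, 5, 934], [5, 4], [2, 2]]
`a.append([1, 2])` → a = [[9, 5, 934], [5, 4], [2, 2], [1, 2]]
`print(b[0])` → prints [9, 5, 934]
`print(len(b))` → prints 3
`print(c[0])` → prints [5, 4]

Answer:
[9, 5, 934]
3
[5, 4]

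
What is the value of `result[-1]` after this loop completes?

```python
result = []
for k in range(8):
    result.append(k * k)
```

Last element of squares 0 to 7
`result` takes the values: [] → [0] → [0, 1] → [0, 1, 4] → [0, 1, 4, 9] → [0, 1, 4, 9, 16] → [0, 1, 4, 9, 16, 25] → [0, 1, 4, 9, 16, 25, 36] → [0, 1, 4, 9, 16, 25, 36, 49]
So `result[-1]` = 49

Answer: 49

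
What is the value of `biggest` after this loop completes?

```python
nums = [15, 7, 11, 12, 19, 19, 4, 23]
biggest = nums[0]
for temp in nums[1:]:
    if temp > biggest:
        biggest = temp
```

Maximum of [15, 7, 11, 12, 19, 19, 4, 23]
`biggest` takes the values: 15 → 19 → 23

Answer: 23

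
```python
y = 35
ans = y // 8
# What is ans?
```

Trace:
`y = 35` → y = 35
`ans = y // 8` → ans = 4
So ans = 4

Answer: 4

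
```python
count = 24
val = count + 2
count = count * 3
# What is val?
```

Trace:
`count = 24` → count = 24
`val = count + 2` → val = 26
`count = count * 3` → count = 72
So val = 26

Answer: 26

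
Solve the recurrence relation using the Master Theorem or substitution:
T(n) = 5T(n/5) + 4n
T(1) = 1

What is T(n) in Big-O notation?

By Master Theorem: a=5, b=5, f(n)=4n. Since log_5(5) = 1 and f(n) = Θ(n^1), Case 2 applies. T(n) = O(n log n).

Answer: O(n log n)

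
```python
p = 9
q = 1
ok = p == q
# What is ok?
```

Trace:
`p = 9` → p = 9
`q = 1` → q = 1
`ok = p == q` → ok = False
So ok = False

Answer: False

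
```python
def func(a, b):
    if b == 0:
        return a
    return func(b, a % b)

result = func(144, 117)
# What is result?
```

func(144, 117) -> func(117, 27) -> func(27, 9) -> func(9, 0) -> 9

Answer: 9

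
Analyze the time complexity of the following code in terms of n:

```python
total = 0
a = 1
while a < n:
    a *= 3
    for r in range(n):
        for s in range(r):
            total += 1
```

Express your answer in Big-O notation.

Each loop level contributes: log n × n × n. Multiplying the contributions gives O(n^2 log n).

Answer: O(n^2 log n)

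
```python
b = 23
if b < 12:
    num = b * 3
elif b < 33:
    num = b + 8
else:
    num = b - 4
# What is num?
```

Trace:
`b = 23` → b = 23
`if b < 12: ...` → b < 12 is False, b < 33 is True → num = 31
So num = 31

Answer: 31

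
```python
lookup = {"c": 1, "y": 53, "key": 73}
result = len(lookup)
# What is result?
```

Trace:
`lookup = {"c": 1, "y": 53, "key": 73}` → lookup = {'c': 1, 'y': 53, 'key': 73}
`result = len(lookup)` → result = 3
So result = 3

Answer: 3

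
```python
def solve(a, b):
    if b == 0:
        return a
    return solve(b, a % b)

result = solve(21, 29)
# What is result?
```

solve(21, 29) -> solve(29, 21) -> solve(21, 8) -> solve(8, 5) -> solve(5, 3) -> solve(3, 2) -> solve(2, 1) -> solve(1, 0) -> 1

Answer: 1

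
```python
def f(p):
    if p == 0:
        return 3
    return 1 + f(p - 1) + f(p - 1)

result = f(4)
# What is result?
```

f(p) = 1 + 2·f(p-1), f(0)=3. Closed form: (3+1)·2^4 - 1 = 63.

Answer: 63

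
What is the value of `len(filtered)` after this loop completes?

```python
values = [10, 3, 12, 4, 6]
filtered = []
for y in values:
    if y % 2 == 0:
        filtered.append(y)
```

Count even numbers in [10, 3, 12, 4, 6]
`filtered` takes the values: [] → [10] → [10, 12] → [10, 12, 4] → [10, 12, 4, 6]
So `len(filtered)` = 4

Answer: 4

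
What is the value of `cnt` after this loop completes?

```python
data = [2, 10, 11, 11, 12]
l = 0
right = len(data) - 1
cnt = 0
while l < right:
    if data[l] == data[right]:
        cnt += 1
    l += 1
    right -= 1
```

Count matching pairs from ends
`cnt` takes the values: 0

Answer: 0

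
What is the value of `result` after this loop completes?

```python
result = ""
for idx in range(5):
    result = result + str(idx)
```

Concatenate digits 0 to 4
`result` takes the values: "" → "0" → "01" → "012" → "0123" → "01234"

Answer: "01234"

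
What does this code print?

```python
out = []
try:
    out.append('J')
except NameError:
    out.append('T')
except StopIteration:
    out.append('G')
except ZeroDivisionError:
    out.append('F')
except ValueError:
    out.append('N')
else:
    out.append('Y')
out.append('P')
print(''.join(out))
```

Execution trace: 'J' (try body, no exception) → 'Y' (else) → 'P' (after the try/except). Output: JYP

Answer: JYP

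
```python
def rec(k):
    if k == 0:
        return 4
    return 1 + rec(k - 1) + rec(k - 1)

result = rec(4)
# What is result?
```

rec(k) = 1 + 2·rec(k-1), rec(0)=4. Closed form: (4+1)·2^4 - 1 = 79.

Answer: 79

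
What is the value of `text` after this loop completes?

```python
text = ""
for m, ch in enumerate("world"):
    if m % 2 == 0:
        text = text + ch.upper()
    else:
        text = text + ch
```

Uppercase even positions in 'world'
`text` takes the values: "" → "W" → "Wo" → "WoR" → "WoRl" → "WoRlD"

Answer: "WoRlD"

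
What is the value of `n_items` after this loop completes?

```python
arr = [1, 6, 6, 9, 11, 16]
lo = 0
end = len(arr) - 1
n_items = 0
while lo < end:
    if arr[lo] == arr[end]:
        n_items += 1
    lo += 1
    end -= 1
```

Count matching pairs from ends
`n_items` takes the values: 0

Answer: 0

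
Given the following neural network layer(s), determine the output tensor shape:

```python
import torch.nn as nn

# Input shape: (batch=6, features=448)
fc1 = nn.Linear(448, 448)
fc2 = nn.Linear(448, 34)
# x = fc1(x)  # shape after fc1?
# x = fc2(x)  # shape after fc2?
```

Input: (6, 448) -> after fc1: (6, 448) -> Output: (6, 34)

Answer: (6, 34)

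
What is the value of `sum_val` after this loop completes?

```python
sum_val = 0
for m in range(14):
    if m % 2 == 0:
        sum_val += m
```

Sum of even numbers 0 to 13
`sum_val` takes the values: 0 → 2 → 6 → 12 → 20 → 30 → 42

Answer: 42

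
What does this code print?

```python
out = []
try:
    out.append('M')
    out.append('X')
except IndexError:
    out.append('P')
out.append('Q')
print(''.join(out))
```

Execution trace: 'M' (try body) → 'X' (try body, no exception) → 'Q' (after the try/except). Output: MXQ

Answer: MXQ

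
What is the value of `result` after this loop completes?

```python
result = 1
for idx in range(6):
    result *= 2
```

2^6 = 64
`result` takes the values: 1 → 2 → 4 → 8 → 16 → 32 → 64

Answer: 64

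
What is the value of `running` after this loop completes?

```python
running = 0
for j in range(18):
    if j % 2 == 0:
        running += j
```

Sum of even numbers 0 to 17
`running` takes the values: 0 → 2 → 6 → 12 → 20 → 30 → 42 → 56 → 72

Answer: 72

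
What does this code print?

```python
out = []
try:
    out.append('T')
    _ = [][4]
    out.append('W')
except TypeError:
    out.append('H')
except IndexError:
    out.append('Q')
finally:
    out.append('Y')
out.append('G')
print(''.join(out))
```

Execution trace: 'T' (try body) → 'Q' (except IndexError) → 'Y' (finally) → 'G' (after the try/except). Output: TQYG

Answer: TQYG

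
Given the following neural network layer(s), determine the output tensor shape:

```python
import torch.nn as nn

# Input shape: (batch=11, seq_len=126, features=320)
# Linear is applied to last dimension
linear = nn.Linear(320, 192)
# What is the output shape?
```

Input: (11, 126, 320) -> Output: (11, 126, 192)

Answer: (11, 126, 192)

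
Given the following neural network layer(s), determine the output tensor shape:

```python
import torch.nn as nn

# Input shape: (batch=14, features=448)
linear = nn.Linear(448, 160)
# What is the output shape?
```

Input: (14, 448) -> Output: (14, 160)

Answer: (14, 160)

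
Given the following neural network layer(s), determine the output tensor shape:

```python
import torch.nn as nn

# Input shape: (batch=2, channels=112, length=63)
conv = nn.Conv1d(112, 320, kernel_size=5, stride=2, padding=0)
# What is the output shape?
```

Input: (2, 112, 63) -> Output: (2, 320, 30)

Answer: (2, 320, 30)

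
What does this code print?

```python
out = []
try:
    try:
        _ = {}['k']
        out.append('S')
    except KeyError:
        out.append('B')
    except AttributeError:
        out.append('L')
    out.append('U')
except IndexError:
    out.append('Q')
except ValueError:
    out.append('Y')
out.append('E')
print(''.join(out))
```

Execution trace: 'B' (inner except KeyError) → 'U' (try body, no exception) → 'E' (after the try/except). Output: BUE

Answer: BUE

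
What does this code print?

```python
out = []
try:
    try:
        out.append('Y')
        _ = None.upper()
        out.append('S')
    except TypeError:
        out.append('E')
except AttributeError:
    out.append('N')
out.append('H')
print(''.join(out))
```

Execution trace: 'Y' (try body) → 'N' (outer except AttributeError) → 'H' (after the try/except). Output: YNH

Answer: YNH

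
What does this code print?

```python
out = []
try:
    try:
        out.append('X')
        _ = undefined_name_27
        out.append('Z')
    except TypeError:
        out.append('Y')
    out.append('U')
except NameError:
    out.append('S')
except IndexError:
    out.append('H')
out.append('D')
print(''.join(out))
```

Execution trace: 'X' (inner try body) → 'S' (except NameError) → 'D' (after the try/except). Output: XSD

Answer: XSD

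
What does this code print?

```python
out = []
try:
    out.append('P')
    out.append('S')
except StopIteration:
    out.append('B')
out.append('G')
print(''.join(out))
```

Execution trace: 'P' (try body) → 'S' (try body, no exception) → 'G' (after the try/except). Output: PSG

Answer: PSG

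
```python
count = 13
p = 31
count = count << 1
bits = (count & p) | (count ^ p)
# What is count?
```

Trace:
`count = 13` → count = 13
`p = 31` → p = 31
`count = count << 1` → count = 26
`bits = (count & p) | (count ^ p)` → bits = 31
So count = 26

Answer: 26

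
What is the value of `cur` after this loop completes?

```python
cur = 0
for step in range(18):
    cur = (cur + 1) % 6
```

Increment mod 6, 18 times = 0
`cur` takes the values: 0 → 1 → 2 → 3 → 4 → 5 → 0 → 1 → 2 → 3 → 4 → 5 → 0 → 1 → 2 → 3 → 4 → 5 → 0

Answer: 0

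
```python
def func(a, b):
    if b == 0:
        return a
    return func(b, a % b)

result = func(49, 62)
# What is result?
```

func(49, 62) -> func(62, 49) -> func(49, 13) -> func(13, 10) -> func(10, 3) -> func(3, 1) -> func(1, 0) -> 1

Answer: 1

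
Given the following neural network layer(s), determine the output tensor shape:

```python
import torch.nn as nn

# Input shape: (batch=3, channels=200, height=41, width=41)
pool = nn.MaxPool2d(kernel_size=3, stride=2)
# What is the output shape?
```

Input: (3, 200, 41, 41) -> Output: (3, 200, 20, 20)

Answer: (3, 200, 20, 20)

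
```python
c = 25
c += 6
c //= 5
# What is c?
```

Trace:
`c = 25` → c = 25
`c += 6` → c = 31
`c //= 5` → c = 6
So c = 6

Answer: 6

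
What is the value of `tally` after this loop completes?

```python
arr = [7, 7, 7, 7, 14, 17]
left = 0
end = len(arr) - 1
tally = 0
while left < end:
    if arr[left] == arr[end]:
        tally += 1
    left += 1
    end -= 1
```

Count matching pairs from ends
`tally` takes the values: 0 → 1

Answer: 1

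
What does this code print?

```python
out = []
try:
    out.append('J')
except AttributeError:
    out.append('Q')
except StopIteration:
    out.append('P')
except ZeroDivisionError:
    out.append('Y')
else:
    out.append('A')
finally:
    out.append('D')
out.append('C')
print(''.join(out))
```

Execution trace: 'J' (try body, no exception) → 'A' (else) → 'D' (finally) → 'C' (after the try/except). Output: JADC

Answer: JADC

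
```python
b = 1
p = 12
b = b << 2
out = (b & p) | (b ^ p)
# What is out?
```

Trace:
`b = 1` → b = 1
`p = 12` → p = 12
`b = b << 2` → b = 4
`out = (b & p) | (b ^ p)` → out = 12
So out = 12

Answer: 12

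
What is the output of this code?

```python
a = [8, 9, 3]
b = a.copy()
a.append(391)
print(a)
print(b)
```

Key concept: list.copy() creates independent copy.
Step by step:
`a = [8, 9, 3]` → a = [8, 9, 3]
`b = a.copy()` → b = [8, 9, 3]
`a.append(391)` → a = [8, 9, 3, 391]
`print(a)` → prints [8, 9, 3, 391]
`print(b)` → prints [8, 9, 3]

Answer:
[8, 9, 3, 391]
[8, 9, 3]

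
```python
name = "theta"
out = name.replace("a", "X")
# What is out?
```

Trace:
`name = "theta"` → name = 'theta'
`out = name.replace("a", "X")` → out = 'thetX'
So out = 'thetX'

Answer: 'thetX'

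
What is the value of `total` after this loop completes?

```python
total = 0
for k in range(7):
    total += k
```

Sum of 0 to 6 = 21
`total` takes the values: 0 → 1 → 3 → 6 → 10 → 15 → 21

Answer: 21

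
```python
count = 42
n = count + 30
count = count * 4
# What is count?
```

Trace:
`count = 42` → count = 42
`n = count + 30` → n = 72
`count = count * 4` → count = 168
So count = 168

Answer: 168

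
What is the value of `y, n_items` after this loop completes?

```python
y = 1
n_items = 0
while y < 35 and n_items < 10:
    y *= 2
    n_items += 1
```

Double until >= 35 or 10 iterations
`y, n_items` takes the values: (1, 0) → (2, 0) → (2, 1) → (4, 1) → (4, 2) → (8, 2) → (8, 3) → (16, 3) → (16, 4) → (32, 4) → (32, 5) → (64, 5) → (64, 6)

Answer: 64, 6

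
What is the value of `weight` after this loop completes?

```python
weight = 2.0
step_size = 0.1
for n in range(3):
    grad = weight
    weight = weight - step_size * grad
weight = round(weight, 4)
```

Gradient descent: w = 2.0 * (1 - 0.1)^3
`weight` takes the values: 2.0 → 1.8 → 1.62 → 1.458

Answer: 1.458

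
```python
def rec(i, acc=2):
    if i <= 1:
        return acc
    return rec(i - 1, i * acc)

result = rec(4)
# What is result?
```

Accumulator trace (n, acc): (4, 2) -> (3, 8) -> (2, 24) -> (1, 48) -> return 48

Answer: 48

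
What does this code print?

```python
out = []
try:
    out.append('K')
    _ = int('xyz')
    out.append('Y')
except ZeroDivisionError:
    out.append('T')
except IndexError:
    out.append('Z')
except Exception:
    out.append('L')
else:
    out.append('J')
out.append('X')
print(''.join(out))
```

Execution trace: 'K' (try body) → 'L' (except Exception) → 'X' (after the try/except). Output: KLX

Answer: KLX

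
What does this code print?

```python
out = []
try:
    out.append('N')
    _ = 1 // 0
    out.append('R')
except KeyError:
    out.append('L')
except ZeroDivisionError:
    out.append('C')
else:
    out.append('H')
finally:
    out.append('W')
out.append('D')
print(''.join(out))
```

Execution trace: 'N' (try body) → 'C' (except ZeroDivisionError) → 'W' (finally) → 'D' (after the try/except). Output: NCWD

Answer: NCWD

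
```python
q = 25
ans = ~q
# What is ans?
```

Trace:
`q = 25` → q = 25
`ans = ~q` → ans = -26
So ans = -26

Answer: -26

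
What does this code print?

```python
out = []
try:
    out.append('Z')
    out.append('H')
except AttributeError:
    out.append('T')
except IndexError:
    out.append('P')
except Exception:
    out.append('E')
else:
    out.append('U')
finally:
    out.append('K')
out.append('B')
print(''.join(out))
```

Execution trace: 'Z' (try body) → 'H' (try body, no exception) → 'U' (else) → 'K' (finally) → 'B' (after the try/except). Output: ZHUKB

Answer: ZHUKB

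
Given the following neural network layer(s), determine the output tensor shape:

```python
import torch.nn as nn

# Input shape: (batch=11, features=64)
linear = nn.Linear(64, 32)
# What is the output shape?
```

Input: (11, 64) -> Output: (11, 32)

Answer: (11, 32)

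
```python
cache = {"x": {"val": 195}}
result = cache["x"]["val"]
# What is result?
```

Trace:
`cache = {"x": {"val": 195}}` → cache = {'x': {'val': 195}}
`result = cache["x"]["val"]` → result = 195
So result = 195

Answer: 195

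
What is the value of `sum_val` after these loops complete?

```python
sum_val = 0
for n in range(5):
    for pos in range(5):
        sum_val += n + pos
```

Sum of all n+pos for n,pos in 5x5
`sum_val` takes the values: 0 → 1 → 3 → 6 → 10 → 11 → 13 → 16 → 20 → 25 → 27 → 30 → 34 → 39 → 45 → 48 → 52 → 57 → 63 → 70 → 74 → 79 → 85 → 92 → 100

Answer: 100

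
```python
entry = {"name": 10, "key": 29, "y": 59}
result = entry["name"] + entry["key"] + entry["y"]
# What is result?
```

Trace:
`entry = {"name": 10, "key": 29, "y": 59}` → entry = {'name': 10, 'key': 29, 'y': 59}
`result = entry["name"] + entry["key"] + entry["y"]` → result = 98
So result = 98

Answer: 98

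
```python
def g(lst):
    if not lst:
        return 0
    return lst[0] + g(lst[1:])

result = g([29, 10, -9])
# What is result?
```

29 + 10 + (-9) + 0 = 30

Answer: 30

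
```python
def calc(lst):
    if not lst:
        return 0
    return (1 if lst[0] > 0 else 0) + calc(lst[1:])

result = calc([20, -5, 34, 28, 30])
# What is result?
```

Count of positive elements in [20, -5, 34, 28, 30] = 4

Answer: 4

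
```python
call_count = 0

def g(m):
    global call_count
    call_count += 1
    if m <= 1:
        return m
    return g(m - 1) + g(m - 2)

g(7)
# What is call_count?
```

Calls(m) = 1 + Calls(m-1) + Calls(m-2); Calls(0)=Calls(1)=1. For m=7 this gives 41.

Answer: 41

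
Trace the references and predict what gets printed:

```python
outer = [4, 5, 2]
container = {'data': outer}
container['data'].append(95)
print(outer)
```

Key concept: dict holds reference to list.
Step by step:
`outer = [4, 5, 2]` → outer = [4, 5, 2]
`container = {'data': outer}` → container = {'data': [4, 5, 2]}
`container['data'].append(95)` → outer = [4, 5, 2, 95]; container = {'data': [4, 5, 2, 95]}
`print(outer)` → prints [4, 5, 2, 95]

Answer: [4, 5, 2, 95]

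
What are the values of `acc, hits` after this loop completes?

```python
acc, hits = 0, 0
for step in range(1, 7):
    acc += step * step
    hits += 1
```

Sum of squares and count
`acc, hits` takes the values: (0, 0) → (1, 0) → (1, 1) → (5, 1) → (5, 2) → (14, 2) → (14, 3) → (30, 3) → (30, 4) → (55, 4) → (55, 5) → (91, 5) → (91, 6)

Answer: 91, 6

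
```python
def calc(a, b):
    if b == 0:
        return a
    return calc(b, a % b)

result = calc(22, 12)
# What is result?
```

calc(22, 12) -> calc(12, 10) -> calc(10, 2) -> calc(2, 0) -> 2

Answer: 2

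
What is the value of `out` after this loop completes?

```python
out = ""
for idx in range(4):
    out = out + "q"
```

Repeat 'q' 4 times
`out` takes the values: "" → "q" → "qq" → "qqq" → "qqqq"

Answer: "qqqq"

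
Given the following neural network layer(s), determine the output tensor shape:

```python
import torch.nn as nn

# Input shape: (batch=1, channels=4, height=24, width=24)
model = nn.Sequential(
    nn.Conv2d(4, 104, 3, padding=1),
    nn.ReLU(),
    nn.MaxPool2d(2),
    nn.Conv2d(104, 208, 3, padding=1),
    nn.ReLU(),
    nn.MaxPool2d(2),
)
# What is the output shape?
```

Input: (1, 4, 24, 24) -> after first Conv2d: (1, 104, 24, 24) -> after first MaxPool2d: (1, 104, 12, 12) -> after second Conv2d: (1, 208, 12, 12) -> Output: (1, 208, 6, 6)

Answer: (1, 208, 6, 6)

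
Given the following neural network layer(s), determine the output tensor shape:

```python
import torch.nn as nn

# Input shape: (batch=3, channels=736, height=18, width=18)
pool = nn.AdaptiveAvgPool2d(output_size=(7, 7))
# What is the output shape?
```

Input: (3, 736, 18, 18) -> Output: (3, 736, 7, 7)

Answer: (3, 736, 7, 7)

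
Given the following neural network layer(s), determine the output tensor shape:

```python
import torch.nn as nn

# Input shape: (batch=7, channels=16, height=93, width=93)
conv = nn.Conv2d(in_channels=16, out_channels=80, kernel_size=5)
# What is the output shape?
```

Input: (7, 16, 93, 93) -> Output: (7, 80, 89, 89)

Answer: (7, 80, 89, 89)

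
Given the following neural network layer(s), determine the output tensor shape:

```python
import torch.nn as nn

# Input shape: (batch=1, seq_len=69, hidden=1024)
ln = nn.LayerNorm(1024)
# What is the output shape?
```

Input: (1, 69, 1024) -> Output: (1, 69, 1024)

Answer: (1, 69, 1024)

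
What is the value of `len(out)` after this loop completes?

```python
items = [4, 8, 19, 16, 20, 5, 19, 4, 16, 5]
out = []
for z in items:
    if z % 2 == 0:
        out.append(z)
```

Count even numbers in [4, 8, 19, 16, 20, 5, 19, 4, 16, 5]
`out` takes the values: [] → [4] → [4, 8] → [4, 8, 16] → [4, 8, 16, 20] → [4, 8, 16, 20, 4] → [4, 8, 16, 20, 4, 16]
So `len(out)` = 6

Answer: 6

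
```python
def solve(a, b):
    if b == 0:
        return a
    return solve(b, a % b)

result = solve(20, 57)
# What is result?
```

solve(20, 57) -> solve(57, 20) -> solve(20, 17) -> solve(17, 3) -> solve(3, 2) -> solve(2, 1) -> solve(1, 0) -> 1

Answer: 1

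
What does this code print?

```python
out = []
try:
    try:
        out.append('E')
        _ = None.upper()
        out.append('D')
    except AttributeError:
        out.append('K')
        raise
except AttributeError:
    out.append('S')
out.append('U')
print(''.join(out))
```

Execution trace: 'E' (inner try body) → 'K' (inner except AttributeError) → 'S' (outer except AttributeError) → 'U' (after the try/except). Output: EKSU

Answer: EKSU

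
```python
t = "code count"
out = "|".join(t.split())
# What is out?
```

Trace:
`t = "code count"` → t = 'code count'
`out = "|".join(t.split())` → out = 'code|count'
So out = 'code|count'

Answer: 'code|count'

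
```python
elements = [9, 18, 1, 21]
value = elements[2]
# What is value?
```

Trace:
`elements = [9, 18, 1, 21]` → elements = [9, 18, 1, 21]
`value = elements[2]` → value = 1
So value = 1

Answer: 1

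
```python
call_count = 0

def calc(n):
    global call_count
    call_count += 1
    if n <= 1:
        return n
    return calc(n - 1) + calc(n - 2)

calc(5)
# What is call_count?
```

Calls(n) = 1 + Calls(n-1) + Calls(n-2); Calls(0)=Calls(1)=1. For n=5 this gives 15.

Answer: 15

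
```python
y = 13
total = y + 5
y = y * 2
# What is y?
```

Trace:
`y = 13` → y = 13
`total = y + 5` → total = 18
`y = y * 2` → y = 26
So y = 26

Answer: 26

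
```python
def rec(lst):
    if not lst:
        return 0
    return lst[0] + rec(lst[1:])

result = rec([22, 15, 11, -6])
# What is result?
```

22 + 15 + 11 + (-6) + 0 = 42

Answer: 42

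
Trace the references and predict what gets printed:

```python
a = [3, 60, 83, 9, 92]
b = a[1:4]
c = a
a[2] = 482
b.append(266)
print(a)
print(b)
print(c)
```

Key concept: slice vs alias.
Step by step:
`a = [3, 60, 83, 9, 92]` → a = [3, 60, 83, 9, 92]
`b = a[1:4]` → b = [60, 83, 9]
`c = a` → c = [3, 60, 83, 9, 92] (same object as a)
`a[2] = 482` → a = [3, 60, 482, 9, 92] (same object as c); c = [3, 60, 482, 9, 92] (same object as a)
`b.append(266)` → b = [60, 83, 9, 266]
`print(a)` → prints [3, 60, 482, 9, 92]
`print(b)` → prints [60, 83, 9, 266]
`print(c)` → prints [3, 60, 482, 9, 92]

Answer:
[3, 60, 482, 9, 92]
[60, 83, 9, 266]
[3, 60, 482, 9, 92]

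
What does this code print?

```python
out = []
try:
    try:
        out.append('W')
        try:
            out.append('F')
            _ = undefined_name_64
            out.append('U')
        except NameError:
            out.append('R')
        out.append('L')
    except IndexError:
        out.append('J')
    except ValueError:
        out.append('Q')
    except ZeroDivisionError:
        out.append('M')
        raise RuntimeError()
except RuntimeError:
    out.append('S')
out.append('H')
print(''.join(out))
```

Execution trace: 'W' (try body) → 'F' (inner try body) → 'R' (inner except NameError) → 'L' (try body, no exception) → 'H' (after the try/except). Output: WFRLH

Answer: WFRLH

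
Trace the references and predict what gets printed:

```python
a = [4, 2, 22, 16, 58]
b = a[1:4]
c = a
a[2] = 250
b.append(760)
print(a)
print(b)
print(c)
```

Key concept: slice vs alias.
Step by step:
`a = [4, 2, 22, 16, 58]` → a = [4, 2, 22, 16, 58]
`b = a[1:4]` → b = [2, 22, 16]
`c = a` → c = [4, 2, 22, 16, 58] (same object as a)
`a[2] = 250` → a = [4, 2, 250, 16, 58] (same object as c); c = [4, 2, 250, 16, 58] (same object as a)
`b.append(760)` → b = [2, 22, 16, 760]
`print(a)` → prints [4, 2, 250, 16, 58]
`print(b)` → prints [2, 22, 16, 760]
`print(c)` → prints [4, 2, 250, 16, 58]

Answer:
[4, 2, 250, 16, 58]
[2, 22, 16, 760]
[4, 2, 250, 16, 58]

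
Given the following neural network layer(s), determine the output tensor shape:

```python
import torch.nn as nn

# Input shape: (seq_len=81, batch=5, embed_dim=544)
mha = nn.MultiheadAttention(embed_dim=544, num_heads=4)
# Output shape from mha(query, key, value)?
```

Input: (81, 5, 544) -> Output: (81, 5, 544)

Answer: (81, 5, 544)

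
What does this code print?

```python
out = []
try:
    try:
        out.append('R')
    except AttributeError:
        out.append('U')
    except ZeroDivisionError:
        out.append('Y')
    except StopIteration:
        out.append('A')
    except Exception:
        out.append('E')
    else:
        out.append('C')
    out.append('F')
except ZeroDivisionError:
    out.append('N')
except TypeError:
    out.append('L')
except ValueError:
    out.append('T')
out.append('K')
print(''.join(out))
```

Execution trace: 'R' (inner try body, no exception) → 'C' (inner else) → 'F' (try body, no exception) → 'K' (after the try/except). Output: RCFK

Answer: RCFK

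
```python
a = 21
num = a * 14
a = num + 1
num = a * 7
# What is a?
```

Trace:
`a = 21` → a = 21
`num = a * 14` → num = 294
`a = num + 1` → a = 295
`num = a * 7` → num = 2065
So a = 295

Answer: 295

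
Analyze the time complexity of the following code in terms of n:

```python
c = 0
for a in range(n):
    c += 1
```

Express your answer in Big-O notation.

Each loop level contributes: n. Multiplying the contributions gives O(n).

Answer: O(n)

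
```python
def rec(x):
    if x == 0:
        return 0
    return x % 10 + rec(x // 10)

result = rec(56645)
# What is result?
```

Sum of digits of 56645: 5 + 4 + 6 + 6 + 5 = 26

Answer: 26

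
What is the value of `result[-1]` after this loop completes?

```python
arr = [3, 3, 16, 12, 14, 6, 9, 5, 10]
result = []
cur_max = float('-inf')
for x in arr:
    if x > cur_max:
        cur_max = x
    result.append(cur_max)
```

Running max ends at 16
`result` takes the values: [] → [3] → [3, 3] → [3, 3, 16] → [3, 3, 16, 16] → [3, 3, 16, 16, 16] → [3, 3, 16, 16, 16, 16] → [3, 3, 16, 16, 16, 16, 16] → [3, 3, 16, 16, 16, 16, 16, 16] → [3, 3, 16, 16, 16, 16, 16, 16, 16]
So `result[-1]` = 16

Answer: 16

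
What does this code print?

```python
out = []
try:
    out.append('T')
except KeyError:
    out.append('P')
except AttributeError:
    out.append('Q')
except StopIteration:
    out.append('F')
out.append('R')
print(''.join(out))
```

Execution trace: 'T' (try body, no exception) → 'R' (after the try/except). Output: TR

Answer: TR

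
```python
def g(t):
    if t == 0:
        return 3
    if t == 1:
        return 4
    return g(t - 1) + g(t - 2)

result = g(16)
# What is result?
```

Build up from base cases: g(0)=3, g(1)=4, g(2)=7, g(3)=11, g(4)=18, g(5)=29, g(6)=47, ..., g(16)=5778

Answer: 5778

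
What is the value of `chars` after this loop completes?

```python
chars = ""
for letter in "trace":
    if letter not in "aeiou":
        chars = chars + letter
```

Remove vowels from 'trace'
`chars` takes the values: "" → "t" → "tr" → "trc"

Answer: "trc"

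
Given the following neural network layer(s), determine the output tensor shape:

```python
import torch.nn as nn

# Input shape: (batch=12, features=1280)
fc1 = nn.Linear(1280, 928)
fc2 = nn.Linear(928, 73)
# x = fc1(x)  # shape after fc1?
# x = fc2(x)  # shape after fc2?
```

Input: (12, 1280) -> after fc1: (12, 928) -> Output: (12, 73)

Answer: (12, 73)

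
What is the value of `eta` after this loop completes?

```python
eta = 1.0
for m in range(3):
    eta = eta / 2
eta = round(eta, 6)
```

Halving LR 3 times: 1 / 2^3
`eta` takes the values: 1.0 → 0.5 → 0.25 → 0.125

Answer: 0.125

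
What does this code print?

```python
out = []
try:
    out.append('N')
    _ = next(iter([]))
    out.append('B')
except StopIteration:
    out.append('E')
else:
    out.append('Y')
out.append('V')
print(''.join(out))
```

Execution trace: 'N' (try body) → 'E' (except StopIteration) → 'V' (after the try/except). Output: NEV

Answer: NEV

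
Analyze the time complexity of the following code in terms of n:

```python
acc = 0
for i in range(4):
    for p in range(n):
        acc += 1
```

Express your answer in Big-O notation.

Each loop level contributes: 1 × n. Multiplying the contributions gives O(n).

Answer: O(n)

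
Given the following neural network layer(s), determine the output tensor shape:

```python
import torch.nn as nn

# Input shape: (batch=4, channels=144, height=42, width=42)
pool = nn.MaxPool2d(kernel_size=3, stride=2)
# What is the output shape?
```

Input: (4, 144, 42, 42) -> Output: (4, 144, 20, 20)

Answer: (4, 144, 20, 20)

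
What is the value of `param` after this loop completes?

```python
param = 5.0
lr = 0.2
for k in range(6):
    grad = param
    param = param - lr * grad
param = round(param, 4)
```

Gradient descent: w = 5.0 * (1 - 0.2)^6
`param` takes the values: 5.0 → 4.0 → 3.2 → 2.56 → 2.048 → 1.6384 → 1.31072 → 1.3107

Answer: 1.3107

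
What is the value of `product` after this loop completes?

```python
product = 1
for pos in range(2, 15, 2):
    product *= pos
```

Product of even numbers 2 to 14
`product` takes the values: 1 → 2 → 8 → 48 → 384 → 3840 → 46080 → 645120

Answer: 645120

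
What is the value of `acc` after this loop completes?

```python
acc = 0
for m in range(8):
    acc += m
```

Sum of 0 to 7 = 28
`acc` takes the values: 0 → 1 → 3 → 6 → 10 → 15 → 21 → 28

Answer: 28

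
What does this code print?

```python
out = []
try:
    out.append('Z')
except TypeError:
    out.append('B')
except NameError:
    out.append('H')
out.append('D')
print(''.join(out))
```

Execution trace: 'Z' (try body, no exception) → 'D' (after the try/except). Output: ZD

Answer: ZD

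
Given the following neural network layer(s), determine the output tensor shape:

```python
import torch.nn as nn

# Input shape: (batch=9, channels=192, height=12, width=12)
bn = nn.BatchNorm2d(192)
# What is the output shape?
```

Input: (9, 192, 12, 12) -> Output: (9, 192, 12, 12)

Answer: (9, 192, 12, 12)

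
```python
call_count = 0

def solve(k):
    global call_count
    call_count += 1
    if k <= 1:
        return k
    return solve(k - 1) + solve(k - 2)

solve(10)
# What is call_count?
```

Calls(k) = 1 + Calls(k-1) + Calls(k-2); Calls(0)=Calls(1)=1. For k=10 this gives 177.

Answer: 177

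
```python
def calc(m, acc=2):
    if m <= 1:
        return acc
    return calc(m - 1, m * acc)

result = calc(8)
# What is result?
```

Accumulator trace (n, acc): (8, 2) -> (7, 16) -> (6, 112) -> (5, 672) -> (4, 3360) -> (3, 13440) -> (2, 40320) -> (1, 80640) -> return 80640

Answer: 80640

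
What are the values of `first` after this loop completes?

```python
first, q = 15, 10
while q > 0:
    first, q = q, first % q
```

GCD of 15 and 10
`first` takes the values: 15 → 10 → 5

Answer: 5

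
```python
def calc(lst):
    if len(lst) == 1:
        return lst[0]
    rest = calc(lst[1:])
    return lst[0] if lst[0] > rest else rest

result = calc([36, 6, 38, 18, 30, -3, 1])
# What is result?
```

Recursive max over [36, 6, 38, 18, 30, -3, 1] = 38

Answer: 38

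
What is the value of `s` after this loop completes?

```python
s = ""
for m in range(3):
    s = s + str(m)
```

Concatenate digits 0 to 2
`s` takes the values: "" → "0" → "01" → "012"

Answer: "012"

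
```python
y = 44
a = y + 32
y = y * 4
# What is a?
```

Trace:
`y = 44` → y = 44
`a = y + 32` → a = 76
`y = y * 4` → y = 176
So a = 76

Answer: 76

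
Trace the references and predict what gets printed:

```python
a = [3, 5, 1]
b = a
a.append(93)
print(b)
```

Key concept: basic list aliasing.
Step by step:
`a = [3, 5, 1]` → a = [3, 5, 1]
`b = a` → b = [3, 5, 1] (same object as a)
`a.append(93)` → a = [3, 5, 1, 93] (same object as b); b = [3, 5, 1, 93] (same object as a)
`print(b)` → prints [3, 5, 1, 93]

Answer: [3, 5, 1, 93]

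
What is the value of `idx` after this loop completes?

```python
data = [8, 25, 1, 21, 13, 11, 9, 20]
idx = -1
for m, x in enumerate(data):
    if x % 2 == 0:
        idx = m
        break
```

First even number index in [8, 25, 1, 21, 13, 11, 9, 20]
`idx` takes the values: -1 → 0

Answer: 0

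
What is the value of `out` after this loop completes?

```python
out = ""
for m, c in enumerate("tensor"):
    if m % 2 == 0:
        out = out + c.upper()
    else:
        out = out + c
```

Uppercase even positions in 'tensor'
`out` takes the values: "" → "T" → "Te" → "TeN" → "TeNs" → "TeNsO" → "TeNsOr"

Answer: "TeNsOr"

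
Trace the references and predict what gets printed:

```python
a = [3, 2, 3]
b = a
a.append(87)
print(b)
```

Key concept: basic list aliasing.
Step by step:
`a = [3, 2, 3]` → a = [3, 2, 3]
`b = a` → b = [3, 2, 3] (same object as a)
`a.append(87)` → a = [3, 2, 3, 87] (same object as b); b = [3, 2, 3, 87] (same object as a)
`print(b)` → prints [3, 2, 3, 87]

Answer: [3, 2, 3, 87]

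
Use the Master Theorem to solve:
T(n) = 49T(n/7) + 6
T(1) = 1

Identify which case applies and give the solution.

a=49, b=7, f(n)=6. log_7(49) = 2. Since c=0 < 2, Case 1 applies: T(n) = Θ(n^log_b(a)) = O(n^2).

Answer: O(n^2) - Case 1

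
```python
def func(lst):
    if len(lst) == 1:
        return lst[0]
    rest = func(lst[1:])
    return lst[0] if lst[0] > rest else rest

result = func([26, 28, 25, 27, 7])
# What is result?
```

Recursive max over [26, 28, 25, 27, 7] = 28

Answer: 28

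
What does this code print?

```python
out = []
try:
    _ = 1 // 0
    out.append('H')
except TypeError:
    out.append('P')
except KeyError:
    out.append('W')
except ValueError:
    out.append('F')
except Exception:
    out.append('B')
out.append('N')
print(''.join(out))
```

Execution trace: 'B' (except Exception) → 'N' (after the try/except). Output: BN

Answer: BN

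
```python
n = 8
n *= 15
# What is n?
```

Trace:
`n = 8` → n = 8
`n *= 15` → n = 120
So n = 120

Answer: 120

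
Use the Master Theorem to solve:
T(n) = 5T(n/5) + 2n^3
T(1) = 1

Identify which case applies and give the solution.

a=5, b=5, f(n)=2n^3. log_5(5) = 1. Since c=3 > 1 and the regularity condition holds (5(n/5)^3 = (5/5^3)n^3 with 5/5^3 < 1), Case 3 applies: T(n) = Θ(f(n)) = O(n^3).

Answer: O(n^3) - Case 3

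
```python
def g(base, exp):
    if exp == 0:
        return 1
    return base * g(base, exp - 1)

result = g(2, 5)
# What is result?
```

g(2, 5) = 2 * 2 * 2 * 2 * 2 = 32

Answer: 32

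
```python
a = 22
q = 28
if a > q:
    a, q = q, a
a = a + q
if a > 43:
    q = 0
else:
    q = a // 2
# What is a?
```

Trace:
`a = 22` → a = 22
`q = 28` → q = 28
`if a > q: ...` → a > q is False → no variable changes
`a = a + q` → a = 50
`if a > 43: ...` → a > 43 is True → q = 0
So a = 50

Answer: 50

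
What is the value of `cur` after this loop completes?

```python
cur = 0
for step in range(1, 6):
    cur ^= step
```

XOR of 1 to 5
`cur` takes the values: 0 → 1 → 3 → 0 → 4 → 1

Answer: 1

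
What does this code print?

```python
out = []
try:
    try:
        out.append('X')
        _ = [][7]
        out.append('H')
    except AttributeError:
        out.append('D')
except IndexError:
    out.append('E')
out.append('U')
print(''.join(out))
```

Execution trace: 'X' (try body) → 'E' (outer except IndexError) → 'U' (after the try/except). Output: XEU

Answer: XEU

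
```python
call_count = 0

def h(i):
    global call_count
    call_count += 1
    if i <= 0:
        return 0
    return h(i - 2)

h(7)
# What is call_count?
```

Linear recursion stepping by 2: 5 calls from i=7 down to ≤0.

Answer: 5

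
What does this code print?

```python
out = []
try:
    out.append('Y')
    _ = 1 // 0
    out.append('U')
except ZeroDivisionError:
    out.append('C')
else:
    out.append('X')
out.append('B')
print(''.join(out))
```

Execution trace: 'Y' (try body) → 'C' (except ZeroDivisionError) → 'B' (after the try/except). Output: YCB

Answer: YCB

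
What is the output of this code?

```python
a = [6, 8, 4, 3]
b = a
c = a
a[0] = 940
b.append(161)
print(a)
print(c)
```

Key concept: multiple aliases.
Step by step:
`a = [6, 8, 4, 3]` → a = [6, 8, 4, 3]
`b = a` → b = [6, 8, 4, 3] (same object as a)
`c = a` → c = [6, 8, 4, 3] (same object as a, b)
`a[0] = 940` → a = [940, 8, 4, 3] (same object as b, c); b = [940, 8, 4, 3] (same object as a, c); c = [940, 8, 4, 3] (same object as a, b)
`b.append(161)` → a = [940, 8, 4, 3, 161] (same object as b, c); b = [940, 8, 4, 3, 161] (same object as a, c); c = [940, 8, 4, 3, 161] (same object as a, b)
`print(a)` → prints [940, 8, 4, 3, 161]
`print(c)` → prints [940, 8, 4, 3, 161]

Answer:
[940, 8, 4, 3, 161]
[940, 8, 4, 3, 161]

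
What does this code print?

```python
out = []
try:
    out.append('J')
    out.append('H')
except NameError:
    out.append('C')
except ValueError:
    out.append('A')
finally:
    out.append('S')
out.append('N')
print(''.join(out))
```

Execution trace: 'J' (try body) → 'H' (try body, no exception) → 'S' (finally) → 'N' (after the try/except). Output: JHSN

Answer: JHSN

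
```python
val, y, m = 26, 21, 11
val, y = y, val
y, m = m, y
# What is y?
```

Trace:
`val, y, m = 26, 21, 11` → val = 26; y = 21; m = 11
`val, y = y, val` → val = 21; y = 26
`y, m = m, y` → y = 11; m = 26
So y = 11

Answer: 11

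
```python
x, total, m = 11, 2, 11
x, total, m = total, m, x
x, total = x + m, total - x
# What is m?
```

Trace:
`x, total, m = 11, 2, 11` → x = 11; total = 2; m = 11
`x, total, m = total, m, x` → x = 2; total = 11; m = 11
`x, total = x + m, total - x` → x = 13; total = 9
So m = 11

Answer: 11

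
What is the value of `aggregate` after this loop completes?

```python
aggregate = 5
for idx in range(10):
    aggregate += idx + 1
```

Start at 5, add 1 to 10 = 60
`aggregate` takes the values: 5 → 6 → 8 → 11 → 15 → 20 → 26 → 33 → 41 → 50 → 60

Answer: 60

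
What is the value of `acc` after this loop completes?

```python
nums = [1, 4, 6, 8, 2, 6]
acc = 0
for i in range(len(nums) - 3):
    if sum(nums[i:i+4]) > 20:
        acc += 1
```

Count windows with sum > 20
`acc` takes the values: 0 → 1

Answer: 1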